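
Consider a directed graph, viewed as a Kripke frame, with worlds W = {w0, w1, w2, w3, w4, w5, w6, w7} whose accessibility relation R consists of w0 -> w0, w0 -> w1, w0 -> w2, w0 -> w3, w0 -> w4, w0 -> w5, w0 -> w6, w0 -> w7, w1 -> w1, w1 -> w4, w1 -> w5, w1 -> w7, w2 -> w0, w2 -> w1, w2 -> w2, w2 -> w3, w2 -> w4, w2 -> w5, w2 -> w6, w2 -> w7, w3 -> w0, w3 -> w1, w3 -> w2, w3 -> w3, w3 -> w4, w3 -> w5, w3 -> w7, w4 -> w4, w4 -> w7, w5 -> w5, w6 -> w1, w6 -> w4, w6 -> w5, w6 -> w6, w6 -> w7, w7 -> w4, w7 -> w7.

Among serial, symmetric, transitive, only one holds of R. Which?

serial

Serial: yes — every world has a successor (e.g. w0 R w0).
Symmetric: no — w0 R w1 but not w1 R w0.
Transitive: no — w3 R w0 and w0 R w6, but not w3 R w6.
Only serial holds.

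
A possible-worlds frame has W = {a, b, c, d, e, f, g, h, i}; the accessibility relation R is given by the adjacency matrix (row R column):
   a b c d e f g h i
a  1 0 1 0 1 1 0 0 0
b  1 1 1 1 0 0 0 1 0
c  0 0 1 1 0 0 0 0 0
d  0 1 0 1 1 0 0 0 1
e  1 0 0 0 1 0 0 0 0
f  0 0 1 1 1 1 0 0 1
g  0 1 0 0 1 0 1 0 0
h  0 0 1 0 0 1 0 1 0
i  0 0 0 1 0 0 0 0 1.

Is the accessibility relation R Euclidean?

Euclidean: no — a R c and a R e, but not c R e.

No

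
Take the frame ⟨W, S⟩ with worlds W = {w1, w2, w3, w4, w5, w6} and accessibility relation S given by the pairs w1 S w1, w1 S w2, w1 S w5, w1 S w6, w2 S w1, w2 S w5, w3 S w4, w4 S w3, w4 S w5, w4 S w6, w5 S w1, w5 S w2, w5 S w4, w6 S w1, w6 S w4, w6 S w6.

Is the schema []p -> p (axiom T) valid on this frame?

Axiom T corresponds to the accessibility relation being reflexive.
Reflexive: no — w2 is not related to itself.

No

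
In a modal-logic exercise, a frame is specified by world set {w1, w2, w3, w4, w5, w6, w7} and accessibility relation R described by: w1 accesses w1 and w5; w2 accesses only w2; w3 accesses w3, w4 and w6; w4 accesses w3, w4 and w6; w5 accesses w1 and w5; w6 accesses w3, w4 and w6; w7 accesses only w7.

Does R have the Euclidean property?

Euclidean: yes — any two successors of a common world are R-related.

Yes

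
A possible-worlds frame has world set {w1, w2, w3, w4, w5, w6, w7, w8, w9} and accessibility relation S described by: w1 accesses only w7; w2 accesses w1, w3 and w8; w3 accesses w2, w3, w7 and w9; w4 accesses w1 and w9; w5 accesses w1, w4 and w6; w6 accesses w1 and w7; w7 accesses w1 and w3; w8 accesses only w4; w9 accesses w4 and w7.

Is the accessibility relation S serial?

Serial: yes — every world has a successor (e.g. w1 S w7).

Yes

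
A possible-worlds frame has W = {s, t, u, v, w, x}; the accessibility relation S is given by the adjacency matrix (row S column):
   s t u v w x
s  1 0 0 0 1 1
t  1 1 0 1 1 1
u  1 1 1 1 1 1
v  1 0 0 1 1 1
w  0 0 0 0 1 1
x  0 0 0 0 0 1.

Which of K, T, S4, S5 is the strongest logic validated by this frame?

S4

Reflexive (axiom T): yes — every world is S-related to itself.
Transitive (axiom 4): yes — every two-step S-path is closed by a direct edge.
Euclidean (axiom 5): no — s S x and s S w, but not x S w.
So F validates K, T, S4; S5 would additionally require S to be Euclidean. The strongest is S4.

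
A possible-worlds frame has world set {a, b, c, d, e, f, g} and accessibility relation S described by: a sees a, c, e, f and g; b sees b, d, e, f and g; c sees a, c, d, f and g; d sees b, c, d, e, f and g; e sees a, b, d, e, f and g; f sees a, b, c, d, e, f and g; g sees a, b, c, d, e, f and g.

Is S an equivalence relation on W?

No

Reflexive: yes — every world is S-related to itself.
Symmetric: yes — every pair in S has its reverse in S.
Transitive: no — a S c and c S d, but not a S d.
So S is not an equivalence relation.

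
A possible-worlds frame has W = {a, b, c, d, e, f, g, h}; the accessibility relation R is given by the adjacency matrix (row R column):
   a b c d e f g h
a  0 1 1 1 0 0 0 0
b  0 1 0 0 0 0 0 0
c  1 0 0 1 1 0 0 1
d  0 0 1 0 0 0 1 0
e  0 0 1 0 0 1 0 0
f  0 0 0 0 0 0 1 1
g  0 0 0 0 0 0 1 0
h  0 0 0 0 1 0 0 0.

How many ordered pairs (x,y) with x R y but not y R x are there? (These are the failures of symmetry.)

Enumerating: (a,b), (a,d), (c,h), (d,g), (e,f), (f,g), (f,h), (h,e).

8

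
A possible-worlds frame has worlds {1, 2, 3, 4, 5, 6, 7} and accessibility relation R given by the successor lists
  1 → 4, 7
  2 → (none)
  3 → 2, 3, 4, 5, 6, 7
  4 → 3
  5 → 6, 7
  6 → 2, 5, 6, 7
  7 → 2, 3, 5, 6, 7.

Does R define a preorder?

Reflexive: no — 1 is not related to itself.
Transitive: no — 1 R 4 and 4 R 3, but not 1 R 3.
So R is not a preorder.

No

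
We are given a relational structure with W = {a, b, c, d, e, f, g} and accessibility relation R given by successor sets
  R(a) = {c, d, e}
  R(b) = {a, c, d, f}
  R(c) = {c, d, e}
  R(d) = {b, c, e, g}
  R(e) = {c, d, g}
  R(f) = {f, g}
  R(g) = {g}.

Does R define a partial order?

Reflexive: no — a is not related to itself.
Transitive: no — a R d and d R b, but not a R b.
Antisymmetric: no — b R d and d R b with b ≠ d.
So R is not a partial order.

No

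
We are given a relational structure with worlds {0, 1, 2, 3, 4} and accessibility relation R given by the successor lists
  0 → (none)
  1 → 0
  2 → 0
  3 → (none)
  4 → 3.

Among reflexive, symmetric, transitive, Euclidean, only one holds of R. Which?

Reflexive: no — 0 is not related to itself.
Symmetric: no — 1 R 0 but not 0 R 1.
Transitive: yes — every two-step R-path is closed by a direct edge.
Euclidean: no — 1 R 0 and 1 R 0, but not 0 R 0.
Only transitive holds.

transitive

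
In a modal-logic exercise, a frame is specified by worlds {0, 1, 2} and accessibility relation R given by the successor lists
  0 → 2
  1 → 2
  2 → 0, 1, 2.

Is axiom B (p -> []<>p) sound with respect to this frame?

Axiom B corresponds to the accessibility relation being symmetric.
Symmetric: yes — every pair in R has its reverse in R.

Yes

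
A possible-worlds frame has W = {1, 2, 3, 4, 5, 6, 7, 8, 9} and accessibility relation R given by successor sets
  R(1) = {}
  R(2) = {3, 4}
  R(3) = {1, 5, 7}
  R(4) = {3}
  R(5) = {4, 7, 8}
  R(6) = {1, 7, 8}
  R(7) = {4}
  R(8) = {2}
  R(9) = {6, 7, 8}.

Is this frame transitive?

No

Transitive: no — 2 R 3 and 3 R 1, but not 2 R 1.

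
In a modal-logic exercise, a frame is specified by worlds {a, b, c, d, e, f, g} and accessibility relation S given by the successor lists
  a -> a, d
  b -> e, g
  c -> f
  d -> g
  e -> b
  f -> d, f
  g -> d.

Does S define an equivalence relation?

No

Reflexive: no — b is not related to itself.
Symmetric: no — a S d but not d S a.
Transitive: no — a S d and d S g, but not a S g.
So S is not an equivalence relation.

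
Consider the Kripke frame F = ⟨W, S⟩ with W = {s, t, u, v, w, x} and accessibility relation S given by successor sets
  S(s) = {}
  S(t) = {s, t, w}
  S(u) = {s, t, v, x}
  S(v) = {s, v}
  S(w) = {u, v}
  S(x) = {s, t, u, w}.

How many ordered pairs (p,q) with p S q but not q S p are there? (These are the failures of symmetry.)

11

Enumerating: (t,s), (t,w), (u,s), (u,t), (u,v), (v,s), (w,u), (w,v), (x,s), (x,t), (x,w).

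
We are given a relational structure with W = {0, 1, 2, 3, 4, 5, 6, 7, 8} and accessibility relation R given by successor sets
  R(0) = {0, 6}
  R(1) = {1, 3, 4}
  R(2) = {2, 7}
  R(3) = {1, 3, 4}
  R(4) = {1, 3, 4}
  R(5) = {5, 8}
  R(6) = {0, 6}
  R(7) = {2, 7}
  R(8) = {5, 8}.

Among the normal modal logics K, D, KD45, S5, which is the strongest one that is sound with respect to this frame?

S5

Serial (axiom D): yes — every world has a successor (e.g. 0 R 0).
Euclidean (axiom 5): yes — any two successors of a common world are R-related.
Transitive (axiom 4): yes — every two-step R-path is closed by a direct edge.
Reflexive (axiom T): yes — every world is R-related to itself.
So F validates K, D, KD45, S5. The strongest is S5.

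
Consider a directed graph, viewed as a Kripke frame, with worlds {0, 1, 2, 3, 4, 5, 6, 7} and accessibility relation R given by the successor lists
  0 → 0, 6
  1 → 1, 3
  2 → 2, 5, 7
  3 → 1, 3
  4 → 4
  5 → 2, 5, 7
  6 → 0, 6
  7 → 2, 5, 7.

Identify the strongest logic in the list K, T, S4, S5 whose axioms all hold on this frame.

Reflexive (axiom T): yes — every world is R-related to itself.
Transitive (axiom 4): yes — every two-step R-path is closed by a direct edge.
Euclidean (axiom 5): yes — any two successors of a common world are R-related.
So F validates K, T, S4, S5. The strongest is S5.

S5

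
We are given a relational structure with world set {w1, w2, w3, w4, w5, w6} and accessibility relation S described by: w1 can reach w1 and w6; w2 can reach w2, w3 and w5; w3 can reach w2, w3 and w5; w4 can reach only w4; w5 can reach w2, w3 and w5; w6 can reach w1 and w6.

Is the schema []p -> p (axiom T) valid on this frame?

The schema T characterises exactly the reflexive frames.
Reflexive: yes — every world is S-related to itself.

Yes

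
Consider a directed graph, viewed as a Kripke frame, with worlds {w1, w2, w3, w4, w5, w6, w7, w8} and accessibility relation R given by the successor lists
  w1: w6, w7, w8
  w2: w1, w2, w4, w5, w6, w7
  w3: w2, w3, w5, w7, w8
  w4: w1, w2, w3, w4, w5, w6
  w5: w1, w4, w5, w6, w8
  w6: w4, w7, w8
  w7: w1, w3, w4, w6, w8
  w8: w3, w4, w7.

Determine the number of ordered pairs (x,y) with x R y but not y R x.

16

Enumerating: (w1,w6), (w1,w8), (w2,w1), (w2,w5), (w2,w6), (w2,w7), (w3,w2), (w3,w5), (w4,w1), (w4,w3), (w5,w1), (w5,w6), (w5,w8), (w6,w8), (w7,w4), (w8,w4).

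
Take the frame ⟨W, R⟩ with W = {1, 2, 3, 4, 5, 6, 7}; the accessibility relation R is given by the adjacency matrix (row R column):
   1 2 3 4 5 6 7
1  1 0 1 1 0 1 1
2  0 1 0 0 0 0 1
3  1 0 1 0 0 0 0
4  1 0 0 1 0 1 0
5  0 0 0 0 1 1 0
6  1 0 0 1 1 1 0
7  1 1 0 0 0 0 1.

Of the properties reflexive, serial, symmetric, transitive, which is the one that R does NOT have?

Reflexive: yes — every world is R-related to itself.
Serial: yes — every world has a successor (e.g. 1 R 1).
Symmetric: yes — every pair in R has its reverse in R.
Transitive: no — 1 R 6 and 6 R 5, but not 1 R 5.
Only transitive fails.

transitive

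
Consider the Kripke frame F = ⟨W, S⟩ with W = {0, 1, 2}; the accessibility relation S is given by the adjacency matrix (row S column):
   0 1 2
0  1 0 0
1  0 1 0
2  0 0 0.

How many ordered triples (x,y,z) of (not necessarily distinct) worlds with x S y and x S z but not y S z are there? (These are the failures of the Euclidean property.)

0

S is Euclidean; there are no such tuples.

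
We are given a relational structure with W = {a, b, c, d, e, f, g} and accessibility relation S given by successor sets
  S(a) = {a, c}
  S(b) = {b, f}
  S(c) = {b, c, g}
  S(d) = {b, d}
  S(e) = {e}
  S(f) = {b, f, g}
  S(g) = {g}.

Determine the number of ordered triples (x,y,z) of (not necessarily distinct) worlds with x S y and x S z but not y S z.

Enumerating: (a,c,a), (c,b,c), (c,b,g), (c,g,b), (c,g,c), (d,b,d), (f,b,g), (f,g,b), (f,g,f).

9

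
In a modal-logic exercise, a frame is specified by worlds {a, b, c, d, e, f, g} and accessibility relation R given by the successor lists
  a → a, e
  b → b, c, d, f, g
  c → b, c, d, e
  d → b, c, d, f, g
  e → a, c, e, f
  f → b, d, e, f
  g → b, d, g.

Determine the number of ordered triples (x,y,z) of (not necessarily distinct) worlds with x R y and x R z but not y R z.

26

Enumerating: (b,c,f), (b,c,g), (b,f,c), (b,f,g), (b,g,c), (b,g,f), (c,b,e), (c,d,e), (c,e,b), (c,e,d), (d,c,f), (d,c,g), … and 14 more.
Total: 26.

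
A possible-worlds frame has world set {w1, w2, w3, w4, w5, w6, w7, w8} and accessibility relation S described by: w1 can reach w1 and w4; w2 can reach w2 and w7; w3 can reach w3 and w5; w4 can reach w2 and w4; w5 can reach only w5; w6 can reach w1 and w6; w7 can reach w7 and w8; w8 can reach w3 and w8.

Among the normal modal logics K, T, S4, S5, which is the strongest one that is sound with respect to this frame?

T

Reflexive (axiom T): yes — every world is S-related to itself.
Transitive (axiom 4): no — w1 S w4 and w4 S w2, but not w1 S w2.
Euclidean (axiom 5): no — w1 S w4 and w1 S w1, but not w4 S w1.
So F validates K, T; S4 would additionally require S to be transitive. The strongest is T.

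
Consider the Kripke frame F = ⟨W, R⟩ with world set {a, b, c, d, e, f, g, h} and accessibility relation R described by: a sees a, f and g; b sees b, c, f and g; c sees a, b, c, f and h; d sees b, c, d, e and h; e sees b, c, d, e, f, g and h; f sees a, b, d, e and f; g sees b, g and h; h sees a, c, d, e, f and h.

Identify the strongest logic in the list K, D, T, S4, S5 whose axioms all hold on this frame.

T

Serial (axiom D): yes — every world has a successor (e.g. a R a).
Reflexive (axiom T): yes — every world is R-related to itself.
Transitive (axiom 4): no — a R f and f R b, but not a R b.
Euclidean (axiom 5): no — a R f and a R g, but not f R g.
So F validates K, D, T; S4 would additionally require R to be transitive. The strongest is T.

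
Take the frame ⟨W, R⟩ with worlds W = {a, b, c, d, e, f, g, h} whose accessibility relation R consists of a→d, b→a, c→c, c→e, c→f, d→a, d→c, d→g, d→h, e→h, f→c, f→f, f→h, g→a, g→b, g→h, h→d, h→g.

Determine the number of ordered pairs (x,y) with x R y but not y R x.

8

Enumerating: (b,a), (c,e), (d,c), (d,g), (e,h), (f,h), (g,a), (g,b).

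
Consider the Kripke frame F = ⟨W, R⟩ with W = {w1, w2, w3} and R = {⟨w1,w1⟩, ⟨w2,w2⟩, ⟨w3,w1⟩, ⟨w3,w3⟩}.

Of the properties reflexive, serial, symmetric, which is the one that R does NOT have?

symmetric

Reflexive: yes — every world is R-related to itself.
Serial: yes — every world has a successor (e.g. w1 R w1).
Symmetric: no — w3 R w1 but not w1 R w3.
Only symmetric fails.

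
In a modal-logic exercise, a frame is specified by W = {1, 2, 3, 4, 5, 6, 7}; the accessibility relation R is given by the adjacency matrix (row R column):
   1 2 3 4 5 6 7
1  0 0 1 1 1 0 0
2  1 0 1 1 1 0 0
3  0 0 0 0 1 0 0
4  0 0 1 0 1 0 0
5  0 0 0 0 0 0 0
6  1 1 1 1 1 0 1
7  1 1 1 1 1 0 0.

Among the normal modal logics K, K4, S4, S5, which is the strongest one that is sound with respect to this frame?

Transitive (axiom 4): yes — every two-step R-path is closed by a direct edge.
Reflexive (axiom T): no — 1 is not related to itself.
Euclidean (axiom 5): no — 1 R 3 and 1 R 4, but not 3 R 4.
So F validates K, K4; S4 would additionally require R to be reflexive. The strongest is K4.

K4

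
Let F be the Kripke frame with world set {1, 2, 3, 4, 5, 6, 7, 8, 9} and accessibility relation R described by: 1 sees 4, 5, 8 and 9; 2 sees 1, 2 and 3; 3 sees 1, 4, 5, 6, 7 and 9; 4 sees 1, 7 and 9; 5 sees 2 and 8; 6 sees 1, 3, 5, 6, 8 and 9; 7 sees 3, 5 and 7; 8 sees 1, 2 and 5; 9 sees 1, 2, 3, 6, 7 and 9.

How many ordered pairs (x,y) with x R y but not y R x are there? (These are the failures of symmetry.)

Enumerating: (1,5), (2,1), (2,3), (3,1), (3,4), (3,5), (4,7), (4,9), (5,2), (6,1), (6,5), (6,8), (7,5), (8,2), (9,2), (9,7).

16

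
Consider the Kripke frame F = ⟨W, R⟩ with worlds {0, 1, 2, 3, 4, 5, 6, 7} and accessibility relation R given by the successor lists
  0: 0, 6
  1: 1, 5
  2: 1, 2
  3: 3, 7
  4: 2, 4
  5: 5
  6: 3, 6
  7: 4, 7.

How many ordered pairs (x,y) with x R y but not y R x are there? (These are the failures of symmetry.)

Enumerating: (0,6), (1,5), (2,1), (3,7), (4,2), (6,3), (7,4).

7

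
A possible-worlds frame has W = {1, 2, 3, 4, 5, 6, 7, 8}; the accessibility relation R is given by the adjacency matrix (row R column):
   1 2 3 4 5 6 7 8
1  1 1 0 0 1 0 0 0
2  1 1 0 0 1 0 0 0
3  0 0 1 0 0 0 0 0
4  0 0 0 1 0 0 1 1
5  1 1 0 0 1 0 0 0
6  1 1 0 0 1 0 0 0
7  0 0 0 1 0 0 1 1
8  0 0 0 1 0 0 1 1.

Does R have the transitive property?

Transitive: yes — every two-step R-path is closed by a direct edge.

Yes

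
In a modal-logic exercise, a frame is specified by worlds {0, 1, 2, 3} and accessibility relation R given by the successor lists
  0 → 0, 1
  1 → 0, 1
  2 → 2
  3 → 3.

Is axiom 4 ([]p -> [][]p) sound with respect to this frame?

Yes

By correspondence theory, 4 is valid on a frame iff R is transitive.
Transitive: yes — every two-step R-path is closed by a direct edge.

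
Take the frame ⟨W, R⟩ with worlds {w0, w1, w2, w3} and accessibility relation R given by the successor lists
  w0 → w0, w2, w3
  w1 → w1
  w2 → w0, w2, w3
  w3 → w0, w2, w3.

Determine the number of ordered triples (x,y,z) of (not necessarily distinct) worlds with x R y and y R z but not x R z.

0

R is transitive; there are no such tuples.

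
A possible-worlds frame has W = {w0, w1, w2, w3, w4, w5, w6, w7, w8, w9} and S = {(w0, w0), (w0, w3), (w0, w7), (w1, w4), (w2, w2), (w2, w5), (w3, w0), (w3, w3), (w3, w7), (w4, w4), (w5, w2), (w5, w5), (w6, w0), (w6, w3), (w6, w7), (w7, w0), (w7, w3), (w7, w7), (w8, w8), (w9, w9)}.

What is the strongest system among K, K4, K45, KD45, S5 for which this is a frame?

KD45

Transitive (axiom 4): yes — every two-step S-path is closed by a direct edge.
Euclidean (axiom 5): yes — any two successors of a common world are S-related.
Serial (axiom D): yes — every world has a successor (e.g. w0 S w0).
Reflexive (axiom T): no — w1 is not related to itself.
So F validates K, K4, K45, KD45; S5 would additionally require S to be reflexive. The strongest is KD45.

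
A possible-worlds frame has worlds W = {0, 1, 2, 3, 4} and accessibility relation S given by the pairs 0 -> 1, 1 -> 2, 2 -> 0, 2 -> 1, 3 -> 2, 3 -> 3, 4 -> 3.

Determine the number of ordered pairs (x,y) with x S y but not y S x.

4

Enumerating: (0,1), (2,0), (3,2), (4,3).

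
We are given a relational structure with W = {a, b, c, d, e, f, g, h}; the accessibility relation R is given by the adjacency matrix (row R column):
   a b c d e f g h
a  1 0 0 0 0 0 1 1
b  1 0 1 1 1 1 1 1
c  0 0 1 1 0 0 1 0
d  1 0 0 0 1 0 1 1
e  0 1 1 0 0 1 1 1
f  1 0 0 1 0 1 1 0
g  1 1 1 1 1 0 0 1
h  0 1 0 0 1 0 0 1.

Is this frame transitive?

No

Transitive: no — a R g and g R b, but not a R b.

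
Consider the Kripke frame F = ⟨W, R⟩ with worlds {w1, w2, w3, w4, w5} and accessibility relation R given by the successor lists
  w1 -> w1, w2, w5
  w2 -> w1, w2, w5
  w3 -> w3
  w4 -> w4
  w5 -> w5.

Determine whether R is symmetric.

No

Symmetric: no — w1 R w5 but not w5 R w1.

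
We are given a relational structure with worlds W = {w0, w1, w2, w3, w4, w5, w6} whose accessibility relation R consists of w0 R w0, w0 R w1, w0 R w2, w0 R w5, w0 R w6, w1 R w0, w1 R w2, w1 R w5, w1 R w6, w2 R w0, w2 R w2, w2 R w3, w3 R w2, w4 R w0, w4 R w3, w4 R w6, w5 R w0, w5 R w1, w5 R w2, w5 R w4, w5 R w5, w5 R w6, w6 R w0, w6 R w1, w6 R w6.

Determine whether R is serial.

Serial: yes — every world has a successor (e.g. w0 R w0).

Yes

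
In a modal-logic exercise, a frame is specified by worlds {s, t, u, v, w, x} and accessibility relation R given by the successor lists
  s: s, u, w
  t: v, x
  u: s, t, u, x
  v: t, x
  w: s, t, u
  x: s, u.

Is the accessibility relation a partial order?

No

Reflexive: no — t is not related to itself.
Transitive: no — s R u and u R t, but not s R t.
Antisymmetric: no — s R u and u R s with s ≠ u.
So R is not a partial order.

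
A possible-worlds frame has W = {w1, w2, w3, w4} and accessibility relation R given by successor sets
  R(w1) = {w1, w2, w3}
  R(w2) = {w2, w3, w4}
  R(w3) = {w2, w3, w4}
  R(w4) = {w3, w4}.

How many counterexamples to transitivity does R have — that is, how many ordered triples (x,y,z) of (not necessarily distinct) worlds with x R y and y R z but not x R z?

Enumerating: (w1,w2,w4), (w1,w3,w4), (w4,w3,w2).

3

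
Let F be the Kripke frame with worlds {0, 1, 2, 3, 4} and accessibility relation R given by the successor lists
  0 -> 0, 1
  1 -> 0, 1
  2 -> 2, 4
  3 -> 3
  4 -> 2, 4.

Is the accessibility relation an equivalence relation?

Reflexive: yes — every world is R-related to itself.
Symmetric: yes — every pair in R has its reverse in R.
Transitive: yes — every two-step R-path is closed by a direct edge.
So R is an equivalence relation.

Yes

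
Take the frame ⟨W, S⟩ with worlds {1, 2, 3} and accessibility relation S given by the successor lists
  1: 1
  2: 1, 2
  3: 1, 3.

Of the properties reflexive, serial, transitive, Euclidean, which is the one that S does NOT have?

Reflexive: yes — every world is S-related to itself.
Serial: yes — every world has a successor (e.g. 1 S 1).
Transitive: yes — every two-step S-path is closed by a direct edge.
Euclidean: no — 2 S 1 and 2 S 2, but not 1 S 2.
Only Euclidean fails.

Euclidean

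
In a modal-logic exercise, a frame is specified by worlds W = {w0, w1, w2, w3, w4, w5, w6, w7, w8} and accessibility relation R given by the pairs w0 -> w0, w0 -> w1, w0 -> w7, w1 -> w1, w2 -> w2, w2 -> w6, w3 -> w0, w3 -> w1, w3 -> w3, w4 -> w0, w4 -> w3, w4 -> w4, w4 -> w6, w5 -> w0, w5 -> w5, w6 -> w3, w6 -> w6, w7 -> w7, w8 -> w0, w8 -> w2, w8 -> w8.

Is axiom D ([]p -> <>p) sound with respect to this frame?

The schema D characterises exactly the serial frames.
Serial: yes — every world has a successor (e.g. w0 R w0).

Yes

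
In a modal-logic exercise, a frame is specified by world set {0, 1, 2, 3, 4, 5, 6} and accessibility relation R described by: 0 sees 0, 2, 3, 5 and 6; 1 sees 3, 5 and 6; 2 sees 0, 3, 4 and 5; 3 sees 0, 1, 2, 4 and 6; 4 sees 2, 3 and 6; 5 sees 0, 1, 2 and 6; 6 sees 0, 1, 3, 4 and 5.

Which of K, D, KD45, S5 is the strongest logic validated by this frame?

D

Serial (axiom D): yes — every world has a successor (e.g. 0 R 0).
Euclidean (axiom 5): no — 0 R 2 and 0 R 6, but not 2 R 6.
Transitive (axiom 4): no — 0 R 2 and 2 R 4, but not 0 R 4.
Reflexive (axiom T): no — 1 is not related to itself.
So F validates K, D; KD45 would additionally require R to be Euclidean and transitive. The strongest is D.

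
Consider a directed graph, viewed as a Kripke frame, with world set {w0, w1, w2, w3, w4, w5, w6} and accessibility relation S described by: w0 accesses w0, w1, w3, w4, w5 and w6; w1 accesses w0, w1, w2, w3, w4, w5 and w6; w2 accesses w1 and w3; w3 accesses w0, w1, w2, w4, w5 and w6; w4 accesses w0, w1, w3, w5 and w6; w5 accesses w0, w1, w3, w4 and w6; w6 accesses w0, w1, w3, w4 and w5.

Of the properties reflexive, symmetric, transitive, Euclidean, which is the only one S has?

symmetric

Reflexive: no — w2 is not related to itself.
Symmetric: yes — every pair in S has its reverse in S.
Transitive: no — w0 S w1 and w1 S w2, but not w0 S w2.
Euclidean: no — w1 S w0 and w1 S w2, but not w0 S w2.
Only symmetric holds.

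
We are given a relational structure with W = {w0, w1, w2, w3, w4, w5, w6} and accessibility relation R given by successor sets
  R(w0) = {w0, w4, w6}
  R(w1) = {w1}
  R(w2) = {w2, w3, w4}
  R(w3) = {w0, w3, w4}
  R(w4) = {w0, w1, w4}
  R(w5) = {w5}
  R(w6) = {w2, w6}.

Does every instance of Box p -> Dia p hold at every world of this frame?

Yes

Axiom D corresponds to the accessibility relation being serial.
Serial: yes — every world has a successor (e.g. w0 R w0).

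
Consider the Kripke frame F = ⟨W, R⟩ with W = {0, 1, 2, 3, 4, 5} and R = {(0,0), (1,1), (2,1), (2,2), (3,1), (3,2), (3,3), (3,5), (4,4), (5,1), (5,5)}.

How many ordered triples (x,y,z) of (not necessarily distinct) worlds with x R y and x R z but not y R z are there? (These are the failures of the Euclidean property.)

9

Enumerating: (2,1,2), (3,1,2), (3,1,3), (3,1,5), (3,2,3), (3,2,5), (3,5,2), (3,5,3), (5,1,5).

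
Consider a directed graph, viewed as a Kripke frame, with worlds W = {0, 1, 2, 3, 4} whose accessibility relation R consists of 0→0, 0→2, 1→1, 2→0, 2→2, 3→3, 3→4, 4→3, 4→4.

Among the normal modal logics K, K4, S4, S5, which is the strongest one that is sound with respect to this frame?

Transitive (axiom 4): yes — every two-step R-path is closed by a direct edge.
Reflexive (axiom T): yes — every world is R-related to itself.
Euclidean (axiom 5): yes — any two successors of a common world are R-related.
So F validates K, K4, S4, S5. The strongest is S5.

S5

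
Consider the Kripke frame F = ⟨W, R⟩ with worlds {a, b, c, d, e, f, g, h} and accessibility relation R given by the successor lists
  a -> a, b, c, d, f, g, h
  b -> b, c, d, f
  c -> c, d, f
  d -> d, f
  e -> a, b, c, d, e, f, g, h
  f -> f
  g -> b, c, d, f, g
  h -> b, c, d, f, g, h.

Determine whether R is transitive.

Yes

Transitive: yes — every two-step R-path is closed by a direct edge.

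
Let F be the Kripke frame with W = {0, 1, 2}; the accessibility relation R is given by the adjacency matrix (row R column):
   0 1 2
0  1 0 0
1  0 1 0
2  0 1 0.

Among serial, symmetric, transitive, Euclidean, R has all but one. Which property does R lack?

symmetric

Serial: yes — every world has a successor (e.g. 0 R 0).
Symmetric: no — 2 R 1 but not 1 R 2.
Transitive: yes — every two-step R-path is closed by a direct edge.
Euclidean: yes — any two successors of a common world are R-related.
Only symmetric fails.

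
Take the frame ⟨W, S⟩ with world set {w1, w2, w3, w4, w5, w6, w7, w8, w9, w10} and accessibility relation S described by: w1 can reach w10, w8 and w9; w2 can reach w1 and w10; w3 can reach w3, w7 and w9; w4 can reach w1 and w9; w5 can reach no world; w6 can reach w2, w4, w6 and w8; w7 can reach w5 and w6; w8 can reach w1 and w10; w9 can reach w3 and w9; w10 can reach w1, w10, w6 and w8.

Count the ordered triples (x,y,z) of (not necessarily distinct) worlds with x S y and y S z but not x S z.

30

Enumerating: (w1,w10,w1), (w1,w10,w6), (w1,w8,w1), (w1,w9,w3), (w10,w1,w9), (w10,w6,w2), (w10,w6,w4), (w2,w1,w8), (w2,w1,w9), (w2,w10,w6), (w2,w10,w8), (w3,w7,w5), … and 18 more.
Total: 30.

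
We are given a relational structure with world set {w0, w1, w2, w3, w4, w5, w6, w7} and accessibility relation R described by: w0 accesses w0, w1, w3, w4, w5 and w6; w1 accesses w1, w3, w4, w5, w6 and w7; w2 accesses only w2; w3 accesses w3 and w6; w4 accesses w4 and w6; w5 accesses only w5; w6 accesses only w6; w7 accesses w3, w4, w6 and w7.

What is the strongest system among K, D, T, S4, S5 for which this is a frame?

Serial (axiom D): yes — every world has a successor (e.g. w0 R w0).
Reflexive (axiom T): yes — every world is R-related to itself.
Transitive (axiom 4): no — w0 R w1 and w1 R w7, but not w0 R w7.
Euclidean (axiom 5): no — w0 R w3 and w0 R w1, but not w3 R w1.
So F validates K, D, T; S4 would additionally require R to be transitive. The strongest is T.

T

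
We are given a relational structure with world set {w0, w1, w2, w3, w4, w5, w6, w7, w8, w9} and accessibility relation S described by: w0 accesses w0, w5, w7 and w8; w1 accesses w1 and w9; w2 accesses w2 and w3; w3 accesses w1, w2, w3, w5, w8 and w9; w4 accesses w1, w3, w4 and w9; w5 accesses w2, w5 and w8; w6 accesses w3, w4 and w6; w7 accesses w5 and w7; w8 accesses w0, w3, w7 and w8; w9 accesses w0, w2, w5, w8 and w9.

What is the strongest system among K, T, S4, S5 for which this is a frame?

Reflexive (axiom T): yes — every world is S-related to itself.
Transitive (axiom 4): no — w0 S w5 and w5 S w2, but not w0 S w2.
Euclidean (axiom 5): no — w0 S w5 and w0 S w7, but not w5 S w7.
So F validates K, T; S4 would additionally require S to be transitive. The strongest is T.

T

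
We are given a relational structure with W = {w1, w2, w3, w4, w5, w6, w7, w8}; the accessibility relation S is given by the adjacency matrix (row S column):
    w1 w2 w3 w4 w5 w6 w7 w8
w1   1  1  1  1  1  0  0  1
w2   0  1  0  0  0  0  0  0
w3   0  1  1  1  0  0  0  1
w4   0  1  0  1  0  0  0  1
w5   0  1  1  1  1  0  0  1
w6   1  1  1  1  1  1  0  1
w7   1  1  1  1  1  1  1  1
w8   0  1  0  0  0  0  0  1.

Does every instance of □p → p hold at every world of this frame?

Yes

By correspondence theory, T is valid on a frame iff S is reflexive.
Reflexive: yes — every world is S-related to itself.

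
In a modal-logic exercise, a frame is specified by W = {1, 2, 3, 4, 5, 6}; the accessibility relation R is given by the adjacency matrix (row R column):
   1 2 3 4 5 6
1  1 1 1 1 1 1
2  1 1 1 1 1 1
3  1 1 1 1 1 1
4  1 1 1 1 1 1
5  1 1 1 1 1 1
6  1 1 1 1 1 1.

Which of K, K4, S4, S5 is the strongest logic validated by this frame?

S5

Transitive (axiom 4): yes — every two-step R-path is closed by a direct edge.
Reflexive (axiom T): yes — every world is R-related to itself.
Euclidean (axiom 5): yes — any two successors of a common world are R-related.
So F validates K, K4, S4, S5. The strongest is S5.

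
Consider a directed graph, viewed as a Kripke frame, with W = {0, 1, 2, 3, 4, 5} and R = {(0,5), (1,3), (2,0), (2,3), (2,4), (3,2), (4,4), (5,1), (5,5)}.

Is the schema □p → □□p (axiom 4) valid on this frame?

No

By correspondence theory, 4 is valid on a frame iff R is transitive.
Transitive: no — 0 R 5 and 5 R 1, but not 0 R 1.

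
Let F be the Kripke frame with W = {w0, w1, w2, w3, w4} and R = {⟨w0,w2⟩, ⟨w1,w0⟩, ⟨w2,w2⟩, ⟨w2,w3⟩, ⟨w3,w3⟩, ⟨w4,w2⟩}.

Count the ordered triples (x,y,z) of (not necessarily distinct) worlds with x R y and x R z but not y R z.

2

Enumerating: (w1,w0,w0), (w2,w3,w2).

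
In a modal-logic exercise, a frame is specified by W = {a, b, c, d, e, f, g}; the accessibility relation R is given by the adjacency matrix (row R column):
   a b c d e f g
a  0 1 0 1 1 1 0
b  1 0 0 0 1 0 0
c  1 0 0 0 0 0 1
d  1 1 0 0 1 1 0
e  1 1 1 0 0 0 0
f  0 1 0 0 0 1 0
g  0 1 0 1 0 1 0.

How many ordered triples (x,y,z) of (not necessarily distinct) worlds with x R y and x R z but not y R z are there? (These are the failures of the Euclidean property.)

Enumerating: (a,b,b), (a,b,d), (a,b,f), (a,d,d), (a,e,d), (a,e,e), (a,e,f), (a,f,d), (a,f,e), (b,a,a), (b,e,e), (c,a,a), … and 23 more.
Total: 35.

35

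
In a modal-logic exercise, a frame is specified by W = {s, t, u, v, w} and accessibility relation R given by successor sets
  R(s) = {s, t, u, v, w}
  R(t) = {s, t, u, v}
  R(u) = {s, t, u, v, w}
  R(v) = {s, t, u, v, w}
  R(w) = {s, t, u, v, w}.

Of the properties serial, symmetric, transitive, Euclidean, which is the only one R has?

Serial: yes — every world has a successor (e.g. s R s).
Symmetric: no — w R t but not t R w.
Transitive: no — t R s and s R w, but not t R w.
Euclidean: no — s R t and s R w, but not t R w.
Only serial holds.

serial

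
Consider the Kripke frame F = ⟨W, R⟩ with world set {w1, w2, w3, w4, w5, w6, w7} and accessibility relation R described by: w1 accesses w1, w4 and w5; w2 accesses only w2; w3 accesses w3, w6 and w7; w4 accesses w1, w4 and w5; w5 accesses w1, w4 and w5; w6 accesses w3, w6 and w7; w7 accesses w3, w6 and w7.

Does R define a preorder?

Yes

Reflexive: yes — every world is R-related to itself.
Transitive: yes — every two-step R-path is closed by a direct edge.
So R is a preorder.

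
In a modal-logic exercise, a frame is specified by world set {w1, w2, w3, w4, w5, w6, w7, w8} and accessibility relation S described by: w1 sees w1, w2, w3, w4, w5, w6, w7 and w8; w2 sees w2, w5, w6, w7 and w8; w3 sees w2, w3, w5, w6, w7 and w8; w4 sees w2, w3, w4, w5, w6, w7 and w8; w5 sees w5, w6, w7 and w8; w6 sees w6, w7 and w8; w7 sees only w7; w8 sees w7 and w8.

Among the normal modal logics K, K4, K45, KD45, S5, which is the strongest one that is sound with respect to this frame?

K4

Transitive (axiom 4): yes — every two-step S-path is closed by a direct edge.
Euclidean (axiom 5): no — w1 S w2 and w1 S w3, but not w2 S w3.
Serial (axiom D): yes — every world has a successor (e.g. w1 S w1).
Reflexive (axiom T): yes — every world is S-related to itself.
So F validates K, K4; K45 would additionally require S to be Euclidean. The strongest is K4.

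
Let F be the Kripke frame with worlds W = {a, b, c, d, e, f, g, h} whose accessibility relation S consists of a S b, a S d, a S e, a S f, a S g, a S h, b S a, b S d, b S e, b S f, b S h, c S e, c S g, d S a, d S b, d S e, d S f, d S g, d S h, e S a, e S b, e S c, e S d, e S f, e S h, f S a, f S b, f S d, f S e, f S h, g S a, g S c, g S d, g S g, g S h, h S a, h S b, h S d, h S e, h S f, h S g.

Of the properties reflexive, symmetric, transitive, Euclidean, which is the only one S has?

Reflexive: no — a is not related to itself.
Symmetric: yes — every pair in S has its reverse in S.
Transitive: no — a S e and e S c, but not a S c.
Euclidean: no — a S b and a S g, but not b S g.
Only symmetric holds.

symmetric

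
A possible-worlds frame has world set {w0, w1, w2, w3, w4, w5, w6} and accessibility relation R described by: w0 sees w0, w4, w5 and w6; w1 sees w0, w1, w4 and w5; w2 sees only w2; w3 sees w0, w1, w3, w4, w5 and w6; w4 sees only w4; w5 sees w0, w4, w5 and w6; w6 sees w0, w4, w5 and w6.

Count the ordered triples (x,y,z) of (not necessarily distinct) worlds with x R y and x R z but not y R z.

27

Enumerating: (w0,w4,w0), (w0,w4,w5), (w0,w4,w6), (w1,w0,w1), (w1,w4,w0), (w1,w4,w1), (w1,w4,w5), (w1,w5,w1), (w3,w0,w1), (w3,w0,w3), (w3,w1,w3), (w3,w1,w6), … and 15 more.
Total: 27.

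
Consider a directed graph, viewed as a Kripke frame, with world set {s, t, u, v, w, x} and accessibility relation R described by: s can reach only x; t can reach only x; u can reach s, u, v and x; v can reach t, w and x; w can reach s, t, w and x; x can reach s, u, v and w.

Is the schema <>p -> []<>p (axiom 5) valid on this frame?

No

The schema 5 characterises exactly the Euclidean frames.
Euclidean: no — u R s and u R v, but not s R v.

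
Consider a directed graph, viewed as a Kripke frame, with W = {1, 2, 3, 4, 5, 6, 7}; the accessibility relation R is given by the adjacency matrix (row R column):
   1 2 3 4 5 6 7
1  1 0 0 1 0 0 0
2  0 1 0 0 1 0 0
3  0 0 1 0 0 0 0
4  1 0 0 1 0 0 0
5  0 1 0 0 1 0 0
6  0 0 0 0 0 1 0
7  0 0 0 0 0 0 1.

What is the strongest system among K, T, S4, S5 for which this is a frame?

Reflexive (axiom T): yes — every world is R-related to itself.
Transitive (axiom 4): yes — every two-step R-path is closed by a direct edge.
Euclidean (axiom 5): yes — any two successors of a common world are R-related.
So F validates K, T, S4, S5. The strongest is S5.

S5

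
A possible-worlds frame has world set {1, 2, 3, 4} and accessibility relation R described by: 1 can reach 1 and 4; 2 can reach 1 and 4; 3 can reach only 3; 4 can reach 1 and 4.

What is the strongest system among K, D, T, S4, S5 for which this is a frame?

Serial (axiom D): yes — every world has a successor (e.g. 1 R 1).
Reflexive (axiom T): no — 2 is not related to itself.
Transitive (axiom 4): yes — every two-step R-path is closed by a direct edge.
Euclidean (axiom 5): yes — any two successors of a common world are R-related.
So F validates K, D; T would additionally require R to be reflexive. The strongest is D.

D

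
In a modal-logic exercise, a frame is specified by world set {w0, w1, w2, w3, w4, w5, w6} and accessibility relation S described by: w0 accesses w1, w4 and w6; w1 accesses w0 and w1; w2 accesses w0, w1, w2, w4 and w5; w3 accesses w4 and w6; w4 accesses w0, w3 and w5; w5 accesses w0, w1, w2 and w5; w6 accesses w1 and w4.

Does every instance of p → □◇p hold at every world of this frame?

The schema B characterises exactly the symmetric frames.
Symmetric: no — w0 S w6 but not w6 S w0.

No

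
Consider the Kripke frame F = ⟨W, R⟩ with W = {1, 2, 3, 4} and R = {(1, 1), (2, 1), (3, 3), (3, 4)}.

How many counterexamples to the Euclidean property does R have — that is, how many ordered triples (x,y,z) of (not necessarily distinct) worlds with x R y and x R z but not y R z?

Enumerating: (3,4,3), (3,4,4).

2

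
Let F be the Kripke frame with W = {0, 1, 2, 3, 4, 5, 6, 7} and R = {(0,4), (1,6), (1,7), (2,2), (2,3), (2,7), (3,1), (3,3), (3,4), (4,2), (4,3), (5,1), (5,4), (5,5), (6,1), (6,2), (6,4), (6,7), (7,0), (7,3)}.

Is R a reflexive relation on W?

Reflexive: no — 0 is not related to itself.

No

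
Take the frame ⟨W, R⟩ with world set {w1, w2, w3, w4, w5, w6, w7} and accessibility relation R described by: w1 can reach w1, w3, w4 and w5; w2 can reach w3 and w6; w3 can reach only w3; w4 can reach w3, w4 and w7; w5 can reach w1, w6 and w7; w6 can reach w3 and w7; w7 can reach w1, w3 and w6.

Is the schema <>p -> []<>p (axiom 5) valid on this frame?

By correspondence theory, 5 is valid on a frame iff R is Euclidean.
Euclidean: no — w1 R w3 and w1 R w4, but not w3 R w4.

No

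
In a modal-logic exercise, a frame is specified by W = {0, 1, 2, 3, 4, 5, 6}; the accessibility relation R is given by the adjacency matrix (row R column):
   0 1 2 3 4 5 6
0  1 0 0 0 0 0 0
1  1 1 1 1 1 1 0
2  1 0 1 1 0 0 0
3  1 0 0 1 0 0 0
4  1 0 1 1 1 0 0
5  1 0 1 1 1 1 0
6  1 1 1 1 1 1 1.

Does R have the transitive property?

Yes

Transitive: yes — every two-step R-path is closed by a direct edge.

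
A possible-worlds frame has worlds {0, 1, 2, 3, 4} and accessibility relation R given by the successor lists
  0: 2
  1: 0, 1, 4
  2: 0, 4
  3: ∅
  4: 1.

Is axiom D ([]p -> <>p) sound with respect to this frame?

By correspondence theory, D is valid on a frame iff R is serial.
Serial: no — 3 has no R-successor.

No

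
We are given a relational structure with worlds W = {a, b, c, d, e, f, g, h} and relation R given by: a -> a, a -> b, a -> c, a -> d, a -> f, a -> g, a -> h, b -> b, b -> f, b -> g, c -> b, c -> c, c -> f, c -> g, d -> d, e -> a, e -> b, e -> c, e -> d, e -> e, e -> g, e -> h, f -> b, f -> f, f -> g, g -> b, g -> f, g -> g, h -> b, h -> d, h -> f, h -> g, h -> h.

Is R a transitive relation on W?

No

Transitive: no — e R a and a R f, but not e R f.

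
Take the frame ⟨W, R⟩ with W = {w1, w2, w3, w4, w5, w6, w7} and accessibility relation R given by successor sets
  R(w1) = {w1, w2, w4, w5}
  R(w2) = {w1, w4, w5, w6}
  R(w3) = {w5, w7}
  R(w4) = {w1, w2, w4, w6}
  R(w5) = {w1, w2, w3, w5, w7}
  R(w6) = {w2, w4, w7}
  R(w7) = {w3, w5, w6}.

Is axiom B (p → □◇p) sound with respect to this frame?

Yes

The schema B characterises exactly the symmetric frames.
Symmetric: yes — every pair in R has its reverse in R.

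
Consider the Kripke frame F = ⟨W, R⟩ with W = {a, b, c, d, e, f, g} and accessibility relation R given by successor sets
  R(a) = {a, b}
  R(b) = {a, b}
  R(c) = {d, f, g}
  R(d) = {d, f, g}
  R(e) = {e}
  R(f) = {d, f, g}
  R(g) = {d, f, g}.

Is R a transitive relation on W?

Yes

Transitive: yes — every two-step R-path is closed by a direct edge.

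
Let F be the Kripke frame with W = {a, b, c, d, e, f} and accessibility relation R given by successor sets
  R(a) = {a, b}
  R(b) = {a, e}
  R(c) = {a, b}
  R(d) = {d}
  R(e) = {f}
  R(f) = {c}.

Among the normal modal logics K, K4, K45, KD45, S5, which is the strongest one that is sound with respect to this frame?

K

Transitive (axiom 4): no — a R b and b R e, but not a R e.
Euclidean (axiom 5): no — b R a and b R e, but not a R e.
Serial (axiom D): yes — every world has a successor (e.g. a R a).
Reflexive (axiom T): no — b is not related to itself.
So F validates K; K4 would additionally require R to be transitive. The strongest is K.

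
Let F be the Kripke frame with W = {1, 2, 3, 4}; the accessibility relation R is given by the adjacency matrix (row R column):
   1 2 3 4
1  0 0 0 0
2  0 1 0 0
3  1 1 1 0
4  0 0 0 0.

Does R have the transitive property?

Transitive: yes — every two-step R-path is closed by a direct edge.

Yes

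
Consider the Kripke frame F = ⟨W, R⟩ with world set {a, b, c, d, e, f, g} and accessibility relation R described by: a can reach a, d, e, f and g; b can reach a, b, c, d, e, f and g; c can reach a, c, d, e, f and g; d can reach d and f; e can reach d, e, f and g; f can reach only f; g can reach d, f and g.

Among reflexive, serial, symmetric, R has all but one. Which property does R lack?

symmetric

Reflexive: yes — every world is R-related to itself.
Serial: yes — every world has a successor (e.g. a R a).
Symmetric: no — a R d but not d R a.
Only symmetric fails.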